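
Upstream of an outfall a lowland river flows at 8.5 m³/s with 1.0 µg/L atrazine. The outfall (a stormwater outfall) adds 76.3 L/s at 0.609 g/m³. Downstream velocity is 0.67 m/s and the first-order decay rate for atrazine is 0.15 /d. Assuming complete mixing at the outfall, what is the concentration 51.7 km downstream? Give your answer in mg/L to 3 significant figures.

76.3 L/s = 0.0763 m³/s.
1.0 µg/L = 0.001 mg/L.
After complete mixing, C₀ = (0.0763·0.609 + 8.5·0.001) / 8.576 = 0.006409 mg/L.
Travel time t = 5.17e+04 m / 0.67 m/s = 7.716e+04 s = 0.8931 d.
C = 0.006409·exp(−0.15·0.8931) = 0.006409·0.8746 = 0.005606 mg/L.

0.00561 mg/L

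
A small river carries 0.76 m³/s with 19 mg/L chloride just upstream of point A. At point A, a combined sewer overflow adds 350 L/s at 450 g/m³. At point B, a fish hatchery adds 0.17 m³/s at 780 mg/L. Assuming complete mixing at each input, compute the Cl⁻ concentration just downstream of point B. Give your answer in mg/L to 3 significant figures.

350 L/s = 0.35 m³/s.
After input A: C = (0.76·19 + 0.35·450) / 1.11 = 154.9 mg/L.
After input B: C = (1.11·154.9 + 0.17·780) / 1.28 = 237.9 mg/L.

238 mg/L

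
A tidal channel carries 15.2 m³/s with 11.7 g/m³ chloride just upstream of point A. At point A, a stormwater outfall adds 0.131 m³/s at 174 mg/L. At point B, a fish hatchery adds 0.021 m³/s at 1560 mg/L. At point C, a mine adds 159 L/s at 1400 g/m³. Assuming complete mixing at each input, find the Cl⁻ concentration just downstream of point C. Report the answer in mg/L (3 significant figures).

After input A: C = (15.2·11.7 + 0.131·174) / 15.33 = 13.09 mg/L.
After input B: C = (15.33·13.09 + 0.021·1560) / 15.35 = 15.2 mg/L.
159 L/s = 0.159 m³/s.
After input C: C = (15.35·15.2 + 0.159·1400) / 15.51 = 29.4 mg/L.

29.4 mg/L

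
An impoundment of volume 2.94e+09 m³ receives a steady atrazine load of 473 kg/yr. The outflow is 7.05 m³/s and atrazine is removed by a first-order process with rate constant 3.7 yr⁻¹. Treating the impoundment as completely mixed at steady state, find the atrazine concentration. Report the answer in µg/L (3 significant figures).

Outflow Q = 7.05 m³/s × 3.156e+07 s/yr = 2.225e+08 m³/yr.
Steady-state CSTR mass balance: W = Q·C + k·V·C, so C = W/(Q + kV).
Q + kV = 2.225e+08 + 3.7·2.94e+09 = 1.11e+10 m³/yr.
C = 473/1.11e+10 = 4.261e-08 kg/m³ = 4.261e-05 mg/L = 0.04261 µg/L.

0.0426 µg/L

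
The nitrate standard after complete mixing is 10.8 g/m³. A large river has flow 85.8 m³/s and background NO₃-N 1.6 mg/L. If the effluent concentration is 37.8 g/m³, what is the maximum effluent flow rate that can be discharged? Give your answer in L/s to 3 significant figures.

29200 L/s

Mass balance at complete mixing: C_std·(Q_w + Q_r) = Q_w·C_e + Q_r·C_b.
Rearranging, Q_w = Q_r·(C_std − C_b)/(C_e − C_std) = 85.8·(10.8 − 1.6) / (37.8 − 10.8) = 29.24 m³/s.
= 2.924e+04 L/s.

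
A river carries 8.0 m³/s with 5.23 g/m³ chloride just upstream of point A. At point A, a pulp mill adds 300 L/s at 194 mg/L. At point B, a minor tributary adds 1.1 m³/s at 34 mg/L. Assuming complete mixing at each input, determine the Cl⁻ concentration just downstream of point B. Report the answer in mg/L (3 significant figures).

14.6 mg/L

300 L/s = 0.3 m³/s.
After input A: C = (8·5.23 + 0.3·194) / 8.3 = 12.05 mg/L.
After input B: C = (8.3·12.05 + 1.1·34) / 9.4 = 14.62 mg/L.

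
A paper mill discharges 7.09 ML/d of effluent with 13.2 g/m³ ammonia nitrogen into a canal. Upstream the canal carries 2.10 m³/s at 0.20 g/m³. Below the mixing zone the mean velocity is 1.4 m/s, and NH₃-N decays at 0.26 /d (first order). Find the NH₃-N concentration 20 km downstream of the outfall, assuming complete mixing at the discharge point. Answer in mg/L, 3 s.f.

0.660 mg/L

7.09 ML/d = 0.08206 m³/s.
After complete mixing, C₀ = (0.08206·13.2 + 2.1·0.2) / 2.182 = 0.6889 mg/L.
Travel time t = 2e+04 m / 1.4 m/s = 1.429e+04 s = 0.1653 d.
C = 0.6889·exp(−0.26·0.1653) = 0.6889·0.9579 = 0.6599 mg/L.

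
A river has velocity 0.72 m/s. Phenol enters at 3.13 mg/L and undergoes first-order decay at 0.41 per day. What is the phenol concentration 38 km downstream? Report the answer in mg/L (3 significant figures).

Travel time t = 38 km / 0.72 m/s = 3.8e+04/0.72 = 5.278e+04 s = 0.6109 d.
First-order decay: C = 3.13·exp(−0.41·0.6109) = 3.13·0.7785 = 2.437 mg/L.

2.44 mg/L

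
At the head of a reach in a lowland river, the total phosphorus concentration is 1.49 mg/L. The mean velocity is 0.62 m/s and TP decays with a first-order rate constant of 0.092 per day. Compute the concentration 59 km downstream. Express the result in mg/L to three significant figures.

Travel time t = 59 km / 0.62 m/s = 5.9e+04/0.62 = 9.516e+04 s = 1.101 d.
First-order decay: C = 1.49·exp(−0.092·1.101) = 1.49·0.9036 = 1.346 mg/L.

1.35 mg/L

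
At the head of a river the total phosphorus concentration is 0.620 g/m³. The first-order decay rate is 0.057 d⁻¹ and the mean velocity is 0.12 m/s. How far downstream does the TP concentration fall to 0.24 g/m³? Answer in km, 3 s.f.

173 km

From C = C₀·e^(−kt), t = ln(C₀/C)/k = ln(0.620/0.24)/0.057 = 0.9491/0.057 = 16.65 d.
Distance = v·t = 0.12 m/s × 1.439e+06 s = 1.726e+05 m = 172.6 km.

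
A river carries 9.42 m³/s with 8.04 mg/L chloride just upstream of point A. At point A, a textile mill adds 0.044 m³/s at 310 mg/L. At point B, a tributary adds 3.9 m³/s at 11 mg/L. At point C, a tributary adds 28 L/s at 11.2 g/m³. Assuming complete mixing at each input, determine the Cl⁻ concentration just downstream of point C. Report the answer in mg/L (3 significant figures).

After input A: C = (9.42·8.04 + 0.044·310) / 9.464 = 9.444 mg/L.
After input B: C = (9.464·9.444 + 3.9·11) / 13.36 = 9.898 mg/L.
28 L/s = 0.028 m³/s.
After input C: C = (13.36·9.898 + 0.028·11.2) / 13.39 = 9.901 mg/L.

9.90 mg/L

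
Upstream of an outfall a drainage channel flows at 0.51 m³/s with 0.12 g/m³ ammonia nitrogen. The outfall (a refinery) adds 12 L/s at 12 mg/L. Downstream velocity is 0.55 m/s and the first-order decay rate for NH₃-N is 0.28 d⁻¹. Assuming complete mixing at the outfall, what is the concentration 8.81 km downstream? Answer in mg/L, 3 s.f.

12 L/s = 0.012 m³/s.
After complete mixing, C₀ = (0.012·12 + 0.51·0.12) / 0.522 = 0.3931 mg/L.
Travel time t = 8810 m / 0.55 m/s = 1.602e+04 s = 0.1854 d.
C = 0.3931·exp(−0.28·0.1854) = 0.3931·0.9494 = 0.3732 mg/L.

0.373 mg/L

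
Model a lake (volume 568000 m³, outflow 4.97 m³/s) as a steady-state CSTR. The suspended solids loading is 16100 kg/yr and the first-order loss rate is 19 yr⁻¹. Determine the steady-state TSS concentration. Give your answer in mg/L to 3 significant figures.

0.0960 mg/L

Outflow Q = 4.97 m³/s × 3.156e+07 s/yr = 1.568e+08 m³/yr.
Steady-state CSTR mass balance: W = Q·C + k·V·C, so C = W/(Q + kV).
Q + kV = 1.568e+08 + 19·568000 = 1.676e+08 m³/yr.
C = 16100/1.676e+08 = 9.604e-05 kg/m³ = 0.09604 mg/L.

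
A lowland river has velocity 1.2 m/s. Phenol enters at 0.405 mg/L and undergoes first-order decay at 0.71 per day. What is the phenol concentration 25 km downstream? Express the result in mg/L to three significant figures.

0.341 mg/L

Travel time t = 25 km / 1.2 m/s = 2.5e+04/1.2 = 2.083e+04 s = 0.2411 d.
First-order decay: C = 0.405·exp(−0.71·0.2411) = 0.405·0.8427 = 0.3413 mg/L.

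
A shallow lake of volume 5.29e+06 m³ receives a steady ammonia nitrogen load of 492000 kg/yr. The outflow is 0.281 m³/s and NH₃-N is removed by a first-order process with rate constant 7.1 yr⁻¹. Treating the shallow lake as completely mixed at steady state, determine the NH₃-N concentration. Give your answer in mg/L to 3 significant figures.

10.6 mg/L

Outflow Q = 0.281 m³/s × 3.156e+07 s/yr = 8.868e+06 m³/yr.
Steady-state CSTR mass balance: W = Q·C + k·V·C, so C = W/(Q + kV).
Q + kV = 8.868e+06 + 7.1·5.29e+06 = 4.643e+07 m³/yr.
C = 492000/4.643e+07 = 0.0106 kg/m³ = 10.6 mg/L.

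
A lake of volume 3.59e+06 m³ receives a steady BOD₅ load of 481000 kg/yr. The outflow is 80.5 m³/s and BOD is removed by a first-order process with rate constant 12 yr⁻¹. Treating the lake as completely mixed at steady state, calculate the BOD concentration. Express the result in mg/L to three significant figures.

Outflow Q = 80.5 m³/s × 3.156e+07 s/yr = 2.54e+09 m³/yr.
Steady-state CSTR mass balance: W = Q·C + k·V·C, so C = W/(Q + kV).
Q + kV = 2.54e+09 + 12·3.59e+06 = 2.583e+09 m³/yr.
C = 481000/2.583e+09 = 0.0001862 kg/m³ = 0.1862 mg/L.

0.186 mg/L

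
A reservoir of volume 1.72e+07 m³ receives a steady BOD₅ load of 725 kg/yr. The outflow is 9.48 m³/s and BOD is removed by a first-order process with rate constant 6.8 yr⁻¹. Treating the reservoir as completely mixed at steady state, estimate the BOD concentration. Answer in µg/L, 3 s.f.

1.74 µg/L

Outflow Q = 9.48 m³/s × 3.156e+07 s/yr = 2.992e+08 m³/yr.
Steady-state CSTR mass balance: W = Q·C + k·V·C, so C = W/(Q + kV).
Q + kV = 2.992e+08 + 6.8·1.72e+07 = 4.161e+08 m³/yr.
C = 725/4.161e+08 = 1.742e-06 kg/m³ = 0.001742 mg/L = 1.742 µg/L.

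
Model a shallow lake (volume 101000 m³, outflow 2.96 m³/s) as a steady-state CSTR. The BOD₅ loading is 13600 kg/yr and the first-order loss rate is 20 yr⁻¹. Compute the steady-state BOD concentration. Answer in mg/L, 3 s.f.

Outflow Q = 2.96 m³/s × 3.156e+07 s/yr = 9.341e+07 m³/yr.
Steady-state CSTR mass balance: W = Q·C + k·V·C, so C = W/(Q + kV).
Q + kV = 9.341e+07 + 20·101000 = 9.543e+07 m³/yr.
C = 13600/9.543e+07 = 0.0001425 kg/m³ = 0.1425 mg/L.

0.143 mg/L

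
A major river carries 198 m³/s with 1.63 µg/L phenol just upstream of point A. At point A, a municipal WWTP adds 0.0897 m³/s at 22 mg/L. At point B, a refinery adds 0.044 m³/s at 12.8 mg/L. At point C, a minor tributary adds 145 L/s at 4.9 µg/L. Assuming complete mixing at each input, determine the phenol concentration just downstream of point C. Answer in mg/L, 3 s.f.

0.0144 mg/L

1.63 µg/L = 0.00163 mg/L.
After input A: C = (198·0.00163 + 0.0897·22) / 198.1 = 0.01159 mg/L.
After input B: C = (198.1·0.01159 + 0.044·12.8) / 198.1 = 0.01443 mg/L.
145 L/s = 0.145 m³/s.
4.9 µg/L = 0.0049 mg/L.
After input C: C = (198.1·0.01443 + 0.145·0.0049) / 198.3 = 0.01442 mg/L.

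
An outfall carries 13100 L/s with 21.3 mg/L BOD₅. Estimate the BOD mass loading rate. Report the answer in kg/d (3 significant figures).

24100 kg/d

13100 L/s = 13.1 m³/s.
Mass flux = Q·C = 13.1 m³/s × 21.3 g/m³ = 279 g/s.
= 279 g/s × 86.4 = 2.411e+04 kg/d.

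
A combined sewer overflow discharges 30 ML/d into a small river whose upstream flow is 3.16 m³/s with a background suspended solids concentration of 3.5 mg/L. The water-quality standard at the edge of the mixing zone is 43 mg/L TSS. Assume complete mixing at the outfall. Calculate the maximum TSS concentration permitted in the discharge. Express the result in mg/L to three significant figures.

30 ML/d = 0.3472 m³/s.
Mass balance: 43·3.507 = 0.3472·Cₑ + 3.16·3.5.
Cₑ = (150.8 − 11.06) / 0.3472 = 402.5 mg/L.

402 mg/L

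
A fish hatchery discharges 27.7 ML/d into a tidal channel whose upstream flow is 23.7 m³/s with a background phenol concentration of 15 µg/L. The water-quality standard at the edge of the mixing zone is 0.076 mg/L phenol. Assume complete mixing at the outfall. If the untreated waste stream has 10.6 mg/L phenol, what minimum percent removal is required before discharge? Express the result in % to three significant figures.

56.7 %

27.7 ML/d = 0.3206 m³/s.
15 µg/L = 0.015 mg/L.
Mass balance: 0.076·24.02 = 0.3206·Cₑ + 23.7·0.015.
Cₑ = (1.826 − 0.3555) / 0.3206 = 4.585 mg/L.
Required removal = 1 − 4.585/10.6 = 56.74 %.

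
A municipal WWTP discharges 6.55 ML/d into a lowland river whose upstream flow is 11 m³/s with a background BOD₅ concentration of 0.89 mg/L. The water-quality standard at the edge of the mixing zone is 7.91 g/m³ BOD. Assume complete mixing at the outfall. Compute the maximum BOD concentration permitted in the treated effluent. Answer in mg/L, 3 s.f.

1030 mg/L

6.55 ML/d = 0.07581 m³/s.
Mass balance: 7.91·11.08 = 0.07581·Cₑ + 11·0.89.
Cₑ = (87.61 − 9.79) / 0.07581 = 1027 mg/L.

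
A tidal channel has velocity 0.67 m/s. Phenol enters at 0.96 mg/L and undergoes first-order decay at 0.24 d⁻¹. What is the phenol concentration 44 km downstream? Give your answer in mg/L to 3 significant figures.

Travel time t = 44 km / 0.67 m/s = 4.4e+04/0.67 = 6.567e+04 s = 0.7601 d.
First-order decay: C = 0.96·exp(−0.24·0.7601) = 0.96·0.8333 = 0.7999 mg/L.

0.800 mg/L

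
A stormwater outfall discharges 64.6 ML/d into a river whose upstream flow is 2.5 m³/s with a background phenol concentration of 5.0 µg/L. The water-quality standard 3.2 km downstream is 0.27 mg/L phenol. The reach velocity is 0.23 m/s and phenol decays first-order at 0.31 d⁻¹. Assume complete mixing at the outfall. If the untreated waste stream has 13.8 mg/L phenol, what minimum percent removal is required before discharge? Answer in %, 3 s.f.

91.2 %

64.6 ML/d = 0.7477 m³/s.
5.0 µg/L = 0.005 mg/L.
Travel time to the compliance point: t = 3200/0.23 = 1.391e+04 s = 0.161 d; decay factor exp(−0.31·0.161) = 0.9513.
So the concentration just after mixing may be at most 0.27/0.9513 = 0.2838 mg/L.
Mass balance: 0.2838·3.248 = 0.7477·Cₑ + 2.5·0.005.
Cₑ = (0.9218 − 0.0125) / 0.7477 = 1.216 mg/L.
Required removal = 1 − 1.216/13.8 = 91.19 %.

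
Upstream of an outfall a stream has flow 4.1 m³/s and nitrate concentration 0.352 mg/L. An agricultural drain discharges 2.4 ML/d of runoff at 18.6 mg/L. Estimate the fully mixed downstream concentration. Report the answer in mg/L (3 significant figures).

0.475 mg/L

2.4 ML/d = 0.02778 m³/s.
By mass balance at complete mixing, C = (0.02778·18.6 + 4.1·0.352) / (0.02778 + 4.1) = 1.96/4.128 = 0.4748 mg/L.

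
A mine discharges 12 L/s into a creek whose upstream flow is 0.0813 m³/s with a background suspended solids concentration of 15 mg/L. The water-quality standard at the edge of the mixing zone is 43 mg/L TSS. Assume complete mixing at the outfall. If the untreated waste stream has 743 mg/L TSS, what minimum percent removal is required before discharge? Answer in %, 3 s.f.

12 L/s = 0.012 m³/s.
Mass balance: 43·0.0933 = 0.012·Cₑ + 0.0813·15.
Cₑ = (4.012 − 1.22) / 0.012 = 232.7 mg/L.
Required removal = 1 − 232.7/743 = 68.68 %.

68.7 %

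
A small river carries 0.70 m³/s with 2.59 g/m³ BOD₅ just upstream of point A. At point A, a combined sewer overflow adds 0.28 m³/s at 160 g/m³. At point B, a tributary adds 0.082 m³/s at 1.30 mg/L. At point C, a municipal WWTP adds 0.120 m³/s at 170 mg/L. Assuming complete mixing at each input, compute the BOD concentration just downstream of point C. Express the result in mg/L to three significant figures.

56.8 mg/L

After input A: C = (0.7·2.59 + 0.28·160) / 0.98 = 47.56 mg/L.
After input B: C = (0.98·47.56 + 0.082·1.3) / 1.062 = 43.99 mg/L.
After input C: C = (1.062·43.99 + 0.12·170) / 1.182 = 56.78 mg/L.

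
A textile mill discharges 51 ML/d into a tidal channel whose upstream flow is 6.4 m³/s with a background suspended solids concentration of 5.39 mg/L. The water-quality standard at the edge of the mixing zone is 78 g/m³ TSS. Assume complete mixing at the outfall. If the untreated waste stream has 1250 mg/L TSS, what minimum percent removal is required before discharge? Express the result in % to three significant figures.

30.8 %

51 ML/d = 0.5903 m³/s.
Mass balance: 78·6.99 = 0.5903·Cₑ + 6.4·5.39.
Cₑ = (545.2 − 34.5) / 0.5903 = 865.3 mg/L.
Required removal = 1 − 865.3/1250 = 30.78 %.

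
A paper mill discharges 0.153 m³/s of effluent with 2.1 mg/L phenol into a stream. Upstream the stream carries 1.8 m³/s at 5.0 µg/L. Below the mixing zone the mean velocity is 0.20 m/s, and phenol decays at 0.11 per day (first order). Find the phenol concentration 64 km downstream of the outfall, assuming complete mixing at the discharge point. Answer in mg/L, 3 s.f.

5.0 µg/L = 0.005 mg/L.
After complete mixing, C₀ = (0.153·2.1 + 1.8·0.005) / 1.953 = 0.1691 mg/L.
Travel time t = 6.4e+04 m / 0.20 m/s = 3.2e+05 s = 3.704 d.
C = 0.1691·exp(−0.11·3.704) = 0.1691·0.6654 = 0.1125 mg/L.

0.113 mg/L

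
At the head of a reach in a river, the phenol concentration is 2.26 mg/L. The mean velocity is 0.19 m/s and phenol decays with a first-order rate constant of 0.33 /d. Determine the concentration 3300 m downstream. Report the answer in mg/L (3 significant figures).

Travel time t = 3300 m / 0.19 m/s = 3300/0.19 = 1.737e+04 s = 0.201 d.
First-order decay: C = 2.26·exp(−0.33·0.201) = 2.26·0.9358 = 2.115 mg/L.

2.11 mg/L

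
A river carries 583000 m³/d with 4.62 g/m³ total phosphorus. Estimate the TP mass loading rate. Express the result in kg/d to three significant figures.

2690 kg/d

583000 m³/d = 6.748 m³/s.
Mass flux = Q·C = 6.748 m³/s × 4.62 g/m³ = 31.17 g/s.
= 31.17 g/s × 86.4 = 2693 kg/d.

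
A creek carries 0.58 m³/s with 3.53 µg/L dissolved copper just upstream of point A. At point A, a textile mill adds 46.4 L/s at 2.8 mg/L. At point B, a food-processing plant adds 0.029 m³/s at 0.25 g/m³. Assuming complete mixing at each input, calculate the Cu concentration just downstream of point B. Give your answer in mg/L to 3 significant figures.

0.212 mg/L

3.53 µg/L = 0.00353 mg/L.
46.4 L/s = 0.0464 m³/s.
After input A: C = (0.58·0.00353 + 0.0464·2.8) / 0.6264 = 0.2107 mg/L.
After input B: C = (0.6264·0.2107 + 0.029·0.25) / 0.6554 = 0.2124 mg/L.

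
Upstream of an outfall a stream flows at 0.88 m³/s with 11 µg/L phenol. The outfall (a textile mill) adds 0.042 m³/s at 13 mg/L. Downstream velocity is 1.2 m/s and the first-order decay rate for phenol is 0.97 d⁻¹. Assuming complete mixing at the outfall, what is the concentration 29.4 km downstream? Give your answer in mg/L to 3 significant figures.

11 µg/L = 0.011 mg/L.
After complete mixing, C₀ = (0.042·13 + 0.88·0.011) / 0.922 = 0.6027 mg/L.
Travel time t = 2.94e+04 m / 1.2 m/s = 2.45e+04 s = 0.2836 d.
C = 0.6027·exp(−0.97·0.2836) = 0.6027·0.7595 = 0.4578 mg/L.

0.458 mg/L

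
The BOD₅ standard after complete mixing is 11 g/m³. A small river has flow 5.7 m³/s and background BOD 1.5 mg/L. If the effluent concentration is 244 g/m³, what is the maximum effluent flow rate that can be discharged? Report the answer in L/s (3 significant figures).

Mass balance at complete mixing: C_std·(Q_w + Q_r) = Q_w·C_e + Q_r·C_b.
Rearranging, Q_w = Q_r·(C_std − C_b)/(C_e − C_std) = 5.7·(11 − 1.5) / (244 − 11) = 0.2324 m³/s.
= 232.4 L/s.

232 L/s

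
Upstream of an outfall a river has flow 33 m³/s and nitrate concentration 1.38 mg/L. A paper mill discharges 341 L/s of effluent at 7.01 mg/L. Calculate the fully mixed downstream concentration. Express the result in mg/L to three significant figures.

1.44 mg/L

341 L/s = 0.341 m³/s.
By mass balance at complete mixing, C = (0.341·7.01 + 33·1.38) / (0.341 + 33) = 47.93/33.34 = 1.438 mg/L.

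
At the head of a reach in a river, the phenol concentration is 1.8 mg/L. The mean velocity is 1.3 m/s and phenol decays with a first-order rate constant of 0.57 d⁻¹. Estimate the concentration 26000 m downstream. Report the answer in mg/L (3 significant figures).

Travel time t = 26000 m / 1.3 m/s = 2.6e+04/1.3 = 2e+04 s = 0.2315 d.
First-order decay: C = 1.8·exp(−0.57·0.2315) = 1.8·0.8764 = 1.578 mg/L.

1.58 mg/L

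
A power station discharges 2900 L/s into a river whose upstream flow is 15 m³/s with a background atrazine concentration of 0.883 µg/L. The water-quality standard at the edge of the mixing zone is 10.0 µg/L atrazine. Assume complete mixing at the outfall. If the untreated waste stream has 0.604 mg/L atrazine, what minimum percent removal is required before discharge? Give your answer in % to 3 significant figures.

90.5 %

2900 L/s = 2.9 m³/s.
0.883 µg/L = 0.000883 mg/L.
10.0 µg/L = 0.01 mg/L.
Mass balance: 0.01·17.9 = 2.9·Cₑ + 15·0.000883.
Cₑ = (0.179 − 0.01324) / 2.9 = 0.05716 mg/L.
Required removal = 1 − 0.05716/0.604 = 90.54 %.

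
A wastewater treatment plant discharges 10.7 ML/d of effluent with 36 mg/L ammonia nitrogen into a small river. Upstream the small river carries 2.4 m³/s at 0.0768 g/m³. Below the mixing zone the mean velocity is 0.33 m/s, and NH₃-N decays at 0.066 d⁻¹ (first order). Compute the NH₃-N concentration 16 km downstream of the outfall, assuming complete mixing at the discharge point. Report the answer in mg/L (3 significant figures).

1.77 mg/L

10.7 ML/d = 0.1238 m³/s.
After complete mixing, C₀ = (0.1238·36 + 2.4·0.0768) / 2.524 = 1.84 mg/L.
Travel time t = 1.6e+04 m / 0.33 m/s = 4.848e+04 s = 0.5612 d.
C = 1.84·exp(−0.066·0.5612) = 1.84·0.9636 = 1.773 mg/L.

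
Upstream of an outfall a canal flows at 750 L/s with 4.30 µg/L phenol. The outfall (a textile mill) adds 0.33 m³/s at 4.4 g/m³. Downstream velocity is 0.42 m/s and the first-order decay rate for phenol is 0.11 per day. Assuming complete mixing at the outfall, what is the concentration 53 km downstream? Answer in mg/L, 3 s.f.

750 L/s = 0.75 m³/s.
4.30 µg/L = 0.0043 mg/L.
After complete mixing, C₀ = (0.33·4.4 + 0.75·0.0043) / 1.08 = 1.347 mg/L.
Travel time t = 5.3e+04 m / 0.42 m/s = 1.262e+05 s = 1.461 d.
C = 1.347·exp(−0.11·1.461) = 1.347·0.8516 = 1.147 mg/L.

1.15 mg/L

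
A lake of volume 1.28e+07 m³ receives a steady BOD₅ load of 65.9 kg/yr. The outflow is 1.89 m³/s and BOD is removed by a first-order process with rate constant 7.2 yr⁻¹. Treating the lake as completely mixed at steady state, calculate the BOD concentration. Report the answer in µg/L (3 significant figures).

0.434 µg/L

Outflow Q = 1.89 m³/s × 3.156e+07 s/yr = 5.964e+07 m³/yr.
Steady-state CSTR mass balance: W = Q·C + k·V·C, so C = W/(Q + kV).
Q + kV = 5.964e+07 + 7.2·1.28e+07 = 1.518e+08 m³/yr.
C = 65.9/1.518e+08 = 4.341e-07 kg/m³ = 0.0004341 mg/L = 0.4341 µg/L.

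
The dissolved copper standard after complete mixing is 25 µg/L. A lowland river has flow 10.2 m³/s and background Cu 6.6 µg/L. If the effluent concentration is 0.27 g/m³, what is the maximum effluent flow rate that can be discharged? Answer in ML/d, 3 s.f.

6.6 µg/L = 0.0066 mg/L.
25 µg/L = 0.025 mg/L.
Mass balance at complete mixing: C_std·(Q_w + Q_r) = Q_w·C_e + Q_r·C_b.
Rearranging, Q_w = Q_r·(C_std − C_b)/(C_e − C_std) = 10.2·(0.025 − 0.0066) / (0.27 − 0.025) = 0.766 m³/s.
= 66.19 ML/d.

66.2 ML/d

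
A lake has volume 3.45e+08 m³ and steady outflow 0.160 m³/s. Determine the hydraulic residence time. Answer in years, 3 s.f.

68.3 yr

Q = 0.160 m³/s × 3.156e+07 s/yr = 5.049e+06 m³/yr.
Hydraulic residence time τ = V/Q = 3.45e+08/5.049e+06 = 68.33 yr.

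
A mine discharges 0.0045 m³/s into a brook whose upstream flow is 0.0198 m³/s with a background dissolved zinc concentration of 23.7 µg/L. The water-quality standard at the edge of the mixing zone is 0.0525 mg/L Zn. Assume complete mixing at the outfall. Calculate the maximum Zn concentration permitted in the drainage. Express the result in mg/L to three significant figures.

0.179 mg/L

23.7 µg/L = 0.0237 mg/L.
Mass balance: 0.0525·0.0243 = 0.0045·Cₑ + 0.0198·0.0237.
Cₑ = (0.001276 − 0.0004693) / 0.0045 = 0.1792 mg/L.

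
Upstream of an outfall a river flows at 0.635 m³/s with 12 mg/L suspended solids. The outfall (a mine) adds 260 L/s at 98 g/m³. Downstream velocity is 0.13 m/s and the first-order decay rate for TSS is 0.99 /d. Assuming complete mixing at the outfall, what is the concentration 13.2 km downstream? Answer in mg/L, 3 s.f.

260 L/s = 0.26 m³/s.
After complete mixing, C₀ = (0.26·98 + 0.635·12) / 0.895 = 36.98 mg/L.
Travel time t = 1.32e+04 m / 0.13 m/s = 1.015e+05 s = 1.175 d.
C = 36.98·exp(−0.99·1.175) = 36.98·0.3124 = 11.55 mg/L.

11.6 mg/L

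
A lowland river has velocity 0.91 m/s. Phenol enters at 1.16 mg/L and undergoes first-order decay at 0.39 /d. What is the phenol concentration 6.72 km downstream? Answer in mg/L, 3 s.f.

Travel time t = 6.72 km / 0.91 m/s = 6720/0.91 = 7385 s = 0.08547 d.
First-order decay: C = 1.16·exp(−0.39·0.08547) = 1.16·0.9672 = 1.122 mg/L.

1.12 mg/L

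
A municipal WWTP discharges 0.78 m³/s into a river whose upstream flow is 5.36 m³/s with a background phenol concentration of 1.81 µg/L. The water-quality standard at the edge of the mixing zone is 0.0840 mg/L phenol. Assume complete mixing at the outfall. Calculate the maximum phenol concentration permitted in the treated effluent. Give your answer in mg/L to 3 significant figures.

0.649 mg/L

1.81 µg/L = 0.00181 mg/L.
Mass balance: 0.084·6.14 = 0.78·Cₑ + 5.36·0.00181.
Cₑ = (0.5158 − 0.009702) / 0.78 = 0.6488 mg/L.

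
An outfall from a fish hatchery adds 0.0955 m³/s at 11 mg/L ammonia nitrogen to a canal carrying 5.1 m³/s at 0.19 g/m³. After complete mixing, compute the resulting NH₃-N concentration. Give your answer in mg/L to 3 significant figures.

0.389 mg/L

Conservation of mass across the mixing zone: C = (0.0955·11 + 5.1·0.19) / (0.0955 + 5.1) = 2.019/5.196 = 0.3887 mg/L.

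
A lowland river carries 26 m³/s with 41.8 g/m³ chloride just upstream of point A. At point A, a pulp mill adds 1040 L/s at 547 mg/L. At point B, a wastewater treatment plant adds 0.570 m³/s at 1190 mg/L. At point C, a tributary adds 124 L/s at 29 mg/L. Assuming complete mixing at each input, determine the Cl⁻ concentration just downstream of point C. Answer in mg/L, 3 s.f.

1040 L/s = 1.04 m³/s.
After input A: C = (26·41.8 + 1.04·547) / 27.04 = 61.23 mg/L.
After input B: C = (27.04·61.23 + 0.57·1190) / 27.61 = 84.53 mg/L.
124 L/s = 0.124 m³/s.
After input C: C = (27.61·84.53 + 0.124·29) / 27.73 = 84.29 mg/L.

84.3 mg/L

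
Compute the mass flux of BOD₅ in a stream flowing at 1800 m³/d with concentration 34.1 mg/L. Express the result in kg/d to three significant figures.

1800 m³/d = 0.02083 m³/s.
Mass flux = Q·C = 0.02083 m³/s × 34.1 g/m³ = 0.7104 g/s.
= 0.7104 g/s × 86.4 = 61.38 kg/d.

61.4 kg/d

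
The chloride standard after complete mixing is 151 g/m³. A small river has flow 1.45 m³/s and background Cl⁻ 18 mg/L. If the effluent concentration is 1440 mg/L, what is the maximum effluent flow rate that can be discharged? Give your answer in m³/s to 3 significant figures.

Mass balance at complete mixing: C_std·(Q_w + Q_r) = Q_w·C_e + Q_r·C_b.
Rearranging, Q_w = Q_r·(C_std − C_b)/(C_e − C_std) = 1.45·(151 − 18) / (1440 − 151) = 0.1496 m³/s.

0.150 m³/s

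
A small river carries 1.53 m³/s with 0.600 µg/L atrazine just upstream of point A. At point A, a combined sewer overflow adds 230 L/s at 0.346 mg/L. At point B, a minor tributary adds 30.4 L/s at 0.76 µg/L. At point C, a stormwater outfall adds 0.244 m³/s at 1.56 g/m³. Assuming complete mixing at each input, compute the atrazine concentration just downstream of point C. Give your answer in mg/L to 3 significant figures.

0.600 µg/L = 0.0006 mg/L.
230 L/s = 0.23 m³/s.
After input A: C = (1.53·0.0006 + 0.23·0.346) / 1.76 = 0.04574 mg/L.
30.4 L/s = 0.0304 m³/s.
0.76 µg/L = 0.00076 mg/L.
After input B: C = (1.76·0.04574 + 0.0304·0.00076) / 1.79 = 0.04497 mg/L.
After input C: C = (1.79·0.04497 + 0.244·1.56) / 2.034 = 0.2267 mg/L.

0.227 mg/L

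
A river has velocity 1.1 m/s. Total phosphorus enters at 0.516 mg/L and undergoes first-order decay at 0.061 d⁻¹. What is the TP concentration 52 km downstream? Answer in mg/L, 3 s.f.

Travel time t = 52 km / 1.1 m/s = 5.2e+04/1.1 = 4.727e+04 s = 0.5471 d.
First-order decay: C = 0.516·exp(−0.061·0.5471) = 0.516·0.9672 = 0.4991 mg/L.

0.499 mg/L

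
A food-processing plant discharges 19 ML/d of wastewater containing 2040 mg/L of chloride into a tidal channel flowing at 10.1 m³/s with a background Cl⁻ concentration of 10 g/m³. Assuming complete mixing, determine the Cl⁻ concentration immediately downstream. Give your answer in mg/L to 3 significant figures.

53.3 mg/L

19 ML/d = 0.2199 m³/s.
By mass balance at complete mixing, C = (0.2199·2040 + 10.1·10) / (0.2199 + 10.1) = 549.6/10.32 = 53.26 mg/L.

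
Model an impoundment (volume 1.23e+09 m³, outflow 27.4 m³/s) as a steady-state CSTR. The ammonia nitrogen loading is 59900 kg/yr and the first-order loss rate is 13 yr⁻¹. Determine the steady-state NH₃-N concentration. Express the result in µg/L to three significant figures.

3.55 µg/L

Outflow Q = 27.4 m³/s × 3.156e+07 s/yr = 8.647e+08 m³/yr.
Steady-state CSTR mass balance: W = Q·C + k·V·C, so C = W/(Q + kV).
Q + kV = 8.647e+08 + 13·1.23e+09 = 1.685e+10 m³/yr.
C = 59900/1.685e+10 = 3.554e-06 kg/m³ = 0.003554 mg/L = 3.554 µg/L.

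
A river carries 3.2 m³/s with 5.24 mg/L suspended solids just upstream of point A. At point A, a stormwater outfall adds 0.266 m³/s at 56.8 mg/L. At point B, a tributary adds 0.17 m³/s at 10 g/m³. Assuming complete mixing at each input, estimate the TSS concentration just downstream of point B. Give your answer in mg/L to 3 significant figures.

9.23 mg/L

After input A: C = (3.2·5.24 + 0.266·56.8) / 3.466 = 9.197 mg/L.
After input B: C = (3.466·9.197 + 0.17·10) / 3.636 = 9.235 mg/L.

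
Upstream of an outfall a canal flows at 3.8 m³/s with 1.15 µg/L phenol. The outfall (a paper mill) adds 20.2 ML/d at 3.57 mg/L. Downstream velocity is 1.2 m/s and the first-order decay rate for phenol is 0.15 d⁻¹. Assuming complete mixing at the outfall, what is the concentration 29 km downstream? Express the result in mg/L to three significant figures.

20.2 ML/d = 0.2338 m³/s.
1.15 µg/L = 0.00115 mg/L.
After complete mixing, C₀ = (0.2338·3.57 + 3.8·0.00115) / 4.034 = 0.208 mg/L.
Travel time t = 2.9e+04 m / 1.2 m/s = 2.417e+04 s = 0.2797 d.
C = 0.208·exp(−0.15·0.2797) = 0.208·0.9589 = 0.1995 mg/L.

0.199 mg/L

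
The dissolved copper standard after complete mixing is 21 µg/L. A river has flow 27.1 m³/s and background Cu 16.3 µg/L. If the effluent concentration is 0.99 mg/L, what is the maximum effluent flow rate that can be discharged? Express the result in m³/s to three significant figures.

16.3 µg/L = 0.0163 mg/L.
21 µg/L = 0.021 mg/L.
Mass balance at complete mixing: C_std·(Q_w + Q_r) = Q_w·C_e + Q_r·C_b.
Rearranging, Q_w = Q_r·(C_std − C_b)/(C_e − C_std) = 27.1·(0.021 − 0.0163) / (0.99 − 0.021) = 0.1314 m³/s.

0.131 m³/s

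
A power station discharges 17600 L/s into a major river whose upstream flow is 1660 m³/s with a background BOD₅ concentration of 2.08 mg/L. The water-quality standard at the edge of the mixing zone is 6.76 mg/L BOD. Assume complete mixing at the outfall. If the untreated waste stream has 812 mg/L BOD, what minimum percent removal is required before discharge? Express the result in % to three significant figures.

17600 L/s = 17.6 m³/s.
Mass balance: 6.76·1678 = 17.6·Cₑ + 1660·2.08.
Cₑ = (1.134e+04 − 3453) / 17.6 = 448.2 mg/L.
Required removal = 1 − 448.2/812 = 44.81 %.

44.8 %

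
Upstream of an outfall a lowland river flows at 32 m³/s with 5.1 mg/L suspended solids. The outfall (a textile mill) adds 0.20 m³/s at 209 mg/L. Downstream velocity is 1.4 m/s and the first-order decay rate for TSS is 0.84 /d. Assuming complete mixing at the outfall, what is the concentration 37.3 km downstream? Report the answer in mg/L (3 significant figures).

After complete mixing, C₀ = (0.2·209 + 32·5.1) / 32.2 = 6.366 mg/L.
Travel time t = 3.73e+04 m / 1.4 m/s = 2.664e+04 s = 0.3084 d.
C = 6.366·exp(−0.84·0.3084) = 6.366·0.7718 = 4.914 mg/L.

4.91 mg/L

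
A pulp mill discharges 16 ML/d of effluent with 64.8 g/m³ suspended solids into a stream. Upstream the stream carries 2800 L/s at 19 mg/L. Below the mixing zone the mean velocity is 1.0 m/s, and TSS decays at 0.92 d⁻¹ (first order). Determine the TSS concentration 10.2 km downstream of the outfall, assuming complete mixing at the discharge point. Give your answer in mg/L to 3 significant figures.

19.6 mg/L

16 ML/d = 0.1852 m³/s.
2800 L/s = 2.8 m³/s.
After complete mixing, C₀ = (0.1852·64.8 + 2.8·19) / 2.985 = 21.84 mg/L.
Travel time t = 1.02e+04 m / 1.0 m/s = 1.02e+04 s = 0.1181 d.
C = 21.84·exp(−0.92·0.1181) = 21.84·0.8971 = 19.59 mg/L.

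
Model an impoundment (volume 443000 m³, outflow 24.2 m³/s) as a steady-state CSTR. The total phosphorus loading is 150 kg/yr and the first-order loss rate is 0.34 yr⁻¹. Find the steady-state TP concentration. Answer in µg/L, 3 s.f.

0.196 µg/L

Outflow Q = 24.2 m³/s × 3.156e+07 s/yr = 7.637e+08 m³/yr.
Steady-state CSTR mass balance: W = Q·C + k·V·C, so C = W/(Q + kV).
Q + kV = 7.637e+08 + 0.34·443000 = 7.638e+08 m³/yr.
C = 150/7.638e+08 = 1.964e-07 kg/m³ = 0.0001964 mg/L = 0.1964 µg/L.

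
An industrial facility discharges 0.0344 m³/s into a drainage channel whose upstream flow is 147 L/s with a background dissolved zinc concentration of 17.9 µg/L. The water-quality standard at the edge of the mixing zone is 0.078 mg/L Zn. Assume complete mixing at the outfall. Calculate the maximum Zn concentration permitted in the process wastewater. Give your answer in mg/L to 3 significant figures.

0.335 mg/L

147 L/s = 0.147 m³/s.
17.9 µg/L = 0.0179 mg/L.
Mass balance: 0.078·0.1814 = 0.0344·Cₑ + 0.147·0.0179.
Cₑ = (0.01415 − 0.002631) / 0.0344 = 0.3348 mg/L.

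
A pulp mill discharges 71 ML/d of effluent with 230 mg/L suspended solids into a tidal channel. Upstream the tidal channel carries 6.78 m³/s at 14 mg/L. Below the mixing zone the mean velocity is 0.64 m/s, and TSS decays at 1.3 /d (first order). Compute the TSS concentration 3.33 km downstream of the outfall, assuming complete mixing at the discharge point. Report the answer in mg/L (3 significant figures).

71 ML/d = 0.8218 m³/s.
After complete mixing, C₀ = (0.8218·230 + 6.78·14) / 7.602 = 37.35 mg/L.
Travel time t = 3330 m / 0.64 m/s = 5203 s = 0.06022 d.
C = 37.35·exp(−1.3·0.06022) = 37.35·0.9247 = 34.54 mg/L.

34.5 mg/L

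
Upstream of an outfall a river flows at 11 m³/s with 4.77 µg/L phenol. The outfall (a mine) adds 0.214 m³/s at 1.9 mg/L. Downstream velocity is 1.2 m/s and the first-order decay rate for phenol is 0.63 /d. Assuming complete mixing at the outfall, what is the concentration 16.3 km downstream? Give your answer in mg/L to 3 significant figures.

0.0371 mg/L

4.77 µg/L = 0.00477 mg/L.
After complete mixing, C₀ = (0.214·1.9 + 11·0.00477) / 11.21 = 0.04094 mg/L.
Travel time t = 1.63e+04 m / 1.2 m/s = 1.358e+04 s = 0.1572 d.
C = 0.04094·exp(−0.63·0.1572) = 0.04094·0.9057 = 0.03708 mg/L.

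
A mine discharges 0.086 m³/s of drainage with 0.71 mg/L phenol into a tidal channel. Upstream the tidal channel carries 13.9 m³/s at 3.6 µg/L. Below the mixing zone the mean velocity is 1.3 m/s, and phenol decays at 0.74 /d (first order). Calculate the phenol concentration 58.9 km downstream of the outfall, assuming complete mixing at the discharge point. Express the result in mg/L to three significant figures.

3.6 µg/L = 0.0036 mg/L.
After complete mixing, C₀ = (0.086·0.71 + 13.9·0.0036) / 13.99 = 0.007944 mg/L.
Travel time t = 5.89e+04 m / 1.3 m/s = 4.531e+04 s = 0.5244 d.
C = 0.007944·exp(−0.74·0.5244) = 0.007944·0.6784 = 0.005389 mg/L.

0.00539 mg/L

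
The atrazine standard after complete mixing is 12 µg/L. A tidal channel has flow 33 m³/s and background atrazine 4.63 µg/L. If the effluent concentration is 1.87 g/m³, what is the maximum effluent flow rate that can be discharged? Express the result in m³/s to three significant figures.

4.63 µg/L = 0.00463 mg/L.
12 µg/L = 0.012 mg/L.
Mass balance at complete mixing: C_std·(Q_w + Q_r) = Q_w·C_e + Q_r·C_b.
Rearranging, Q_w = Q_r·(C_std − C_b)/(C_e − C_std) = 33·(0.012 − 0.00463) / (1.87 − 0.012) = 0.1309 m³/s.

0.131 m³/s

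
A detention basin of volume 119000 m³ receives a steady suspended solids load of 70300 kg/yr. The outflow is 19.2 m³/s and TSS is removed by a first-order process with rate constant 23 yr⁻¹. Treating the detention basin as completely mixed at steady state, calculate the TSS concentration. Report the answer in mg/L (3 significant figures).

Outflow Q = 19.2 m³/s × 3.156e+07 s/yr = 6.059e+08 m³/yr.
Steady-state CSTR mass balance: W = Q·C + k·V·C, so C = W/(Q + kV).
Q + kV = 6.059e+08 + 23·119000 = 6.086e+08 m³/yr.
C = 70300/6.086e+08 = 0.0001155 kg/m³ = 0.1155 mg/L.

0.116 mg/L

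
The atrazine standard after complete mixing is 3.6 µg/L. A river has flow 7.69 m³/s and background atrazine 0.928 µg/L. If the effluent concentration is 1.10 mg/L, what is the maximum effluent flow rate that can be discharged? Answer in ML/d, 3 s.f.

0.928 µg/L = 0.000928 mg/L.
3.6 µg/L = 0.0036 mg/L.
Mass balance at complete mixing: C_std·(Q_w + Q_r) = Q_w·C_e + Q_r·C_b.
Rearranging, Q_w = Q_r·(C_std − C_b)/(C_e − C_std) = 7.69·(0.0036 − 0.000928) / (1.1 − 0.0036) = 0.01874 m³/s.
= 1.619 ML/d.

1.62 ML/d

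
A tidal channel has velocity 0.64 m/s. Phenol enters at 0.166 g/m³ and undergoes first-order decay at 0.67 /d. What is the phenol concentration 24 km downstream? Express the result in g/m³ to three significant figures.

Travel time t = 24 km / 0.64 m/s = 2.4e+04/0.64 = 3.75e+04 s = 0.434 d.
First-order decay: C = 0.166·exp(−0.67·0.434) = 0.166·0.7477 = 0.1241 g/m³.

0.124 g/m³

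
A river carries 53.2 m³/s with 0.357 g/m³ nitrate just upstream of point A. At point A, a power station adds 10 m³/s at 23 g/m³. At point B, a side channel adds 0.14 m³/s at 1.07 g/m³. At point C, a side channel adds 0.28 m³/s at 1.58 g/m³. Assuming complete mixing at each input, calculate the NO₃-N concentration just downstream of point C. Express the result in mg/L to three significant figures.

After input A: C = (53.2·0.357 + 10·23) / 63.2 = 3.94 mg/L.
After input B: C = (63.2·3.94 + 0.14·1.07) / 63.34 = 3.933 mg/L.
After input C: C = (63.34·3.933 + 0.28·1.58) / 63.62 = 3.923 mg/L.

3.92 mg/L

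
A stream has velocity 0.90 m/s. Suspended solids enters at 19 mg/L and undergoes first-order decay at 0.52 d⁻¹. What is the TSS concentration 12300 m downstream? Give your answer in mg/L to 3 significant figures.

Travel time t = 12300 m / 0.90 m/s = 1.23e+04/0.90 = 1.367e+04 s = 0.1582 d.
First-order decay: C = 19·exp(−0.52·0.1582) = 19·0.921 = 17.5 mg/L.

17.5 mg/L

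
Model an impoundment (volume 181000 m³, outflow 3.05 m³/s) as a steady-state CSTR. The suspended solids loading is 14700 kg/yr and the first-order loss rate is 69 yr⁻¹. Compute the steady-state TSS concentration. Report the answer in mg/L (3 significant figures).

Outflow Q = 3.05 m³/s × 3.156e+07 s/yr = 9.625e+07 m³/yr.
Steady-state CSTR mass balance: W = Q·C + k·V·C, so C = W/(Q + kV).
Q + kV = 9.625e+07 + 69·181000 = 1.087e+08 m³/yr.
C = 14700/1.087e+08 = 0.0001352 kg/m³ = 0.1352 mg/L.

0.135 mg/L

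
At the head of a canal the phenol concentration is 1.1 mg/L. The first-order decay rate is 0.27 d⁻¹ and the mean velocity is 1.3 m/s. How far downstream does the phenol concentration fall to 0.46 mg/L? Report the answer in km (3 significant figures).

363 km

From C = C₀·e^(−kt), t = ln(C₀/C)/k = ln(1.1/0.46)/0.27 = 0.8718/0.27 = 3.229 d.
Distance = v·t = 1.3 m/s × 2.79e+05 s = 3.627e+05 m = 362.7 km.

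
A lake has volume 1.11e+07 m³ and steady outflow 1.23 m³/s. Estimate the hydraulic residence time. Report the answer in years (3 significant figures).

Q = 1.23 m³/s × 3.156e+07 s/yr = 3.882e+07 m³/yr.
Hydraulic residence time τ = V/Q = 1.11e+07/3.882e+07 = 0.286 yr.

0.286 yr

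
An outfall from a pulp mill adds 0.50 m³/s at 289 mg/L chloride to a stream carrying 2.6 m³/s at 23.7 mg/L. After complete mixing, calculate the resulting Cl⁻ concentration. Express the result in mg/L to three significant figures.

Conservation of mass across the mixing zone: C = (0.5·289 + 2.6·23.7) / (0.5 + 2.6) = 206.1/3.1 = 66.49 mg/L.

66.5 mg/L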